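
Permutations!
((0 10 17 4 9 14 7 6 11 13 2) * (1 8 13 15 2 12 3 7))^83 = (0 4 1 12 6 2 17 14 13 7 15 10 9 8 3 11)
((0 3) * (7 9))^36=(9)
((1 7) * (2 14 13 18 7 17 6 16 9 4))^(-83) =((1 17 6 16 9 4 2 14 13 18 7))^(-83) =(1 4 7 9 18 16 13 6 14 17 2)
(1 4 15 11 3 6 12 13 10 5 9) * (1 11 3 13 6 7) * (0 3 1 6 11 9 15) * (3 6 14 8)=(0 6 12 11 13 10 5 15 1 4)(3 7 14 8)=[6, 4, 2, 7, 0, 15, 12, 14, 3, 9, 5, 13, 11, 10, 8, 1]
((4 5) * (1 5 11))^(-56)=(11)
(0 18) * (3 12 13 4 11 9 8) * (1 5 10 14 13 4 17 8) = [18, 5, 2, 12, 11, 10, 6, 7, 3, 1, 14, 9, 4, 17, 13, 15, 16, 8, 0] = (0 18)(1 5 10 14 13 17 8 3 12 4 11 9)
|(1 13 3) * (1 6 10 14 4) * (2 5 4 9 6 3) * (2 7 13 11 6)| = |(1 11 6 10 14 9 2 5 4)(7 13)| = 18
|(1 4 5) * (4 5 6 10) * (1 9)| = |(1 5 9)(4 6 10)| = 3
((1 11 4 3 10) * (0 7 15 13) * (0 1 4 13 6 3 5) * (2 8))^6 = ((0 7 15 6 3 10 4 5)(1 11 13)(2 8))^6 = (0 4 3 15)(5 10 6 7)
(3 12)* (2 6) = [0, 1, 6, 12, 4, 5, 2, 7, 8, 9, 10, 11, 3] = (2 6)(3 12)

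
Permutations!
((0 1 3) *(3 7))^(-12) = (7)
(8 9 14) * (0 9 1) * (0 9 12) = (0 12)(1 9 14 8) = [12, 9, 2, 3, 4, 5, 6, 7, 1, 14, 10, 11, 0, 13, 8]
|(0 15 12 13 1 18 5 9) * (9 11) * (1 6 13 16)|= |(0 15 12 16 1 18 5 11 9)(6 13)|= 18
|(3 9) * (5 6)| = 2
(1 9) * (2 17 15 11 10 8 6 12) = (1 9)(2 17 15 11 10 8 6 12) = [0, 9, 17, 3, 4, 5, 12, 7, 6, 1, 8, 10, 2, 13, 14, 11, 16, 15]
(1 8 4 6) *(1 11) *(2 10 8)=(1 2 10 8 4 6 11)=[0, 2, 10, 3, 6, 5, 11, 7, 4, 9, 8, 1]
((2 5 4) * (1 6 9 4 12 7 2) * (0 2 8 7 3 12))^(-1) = (0 5 2)(1 4 9 6)(3 12)(7 8)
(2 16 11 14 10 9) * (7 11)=(2 16 7 11 14 10 9)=[0, 1, 16, 3, 4, 5, 6, 11, 8, 2, 9, 14, 12, 13, 10, 15, 7]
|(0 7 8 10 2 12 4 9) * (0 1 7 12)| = 9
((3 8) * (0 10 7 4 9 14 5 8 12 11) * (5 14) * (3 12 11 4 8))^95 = ((14)(0 10 7 8 12 4 9 5 3 11))^95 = (14)(0 4)(3 8)(5 7)(9 10)(11 12)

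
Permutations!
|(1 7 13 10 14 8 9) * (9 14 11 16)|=|(1 7 13 10 11 16 9)(8 14)|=14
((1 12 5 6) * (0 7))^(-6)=((0 7)(1 12 5 6))^(-6)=(1 5)(6 12)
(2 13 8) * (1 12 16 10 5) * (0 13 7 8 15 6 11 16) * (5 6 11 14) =(0 13 15 11 16 10 6 14 5 1 12)(2 7 8) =[13, 12, 7, 3, 4, 1, 14, 8, 2, 9, 6, 16, 0, 15, 5, 11, 10]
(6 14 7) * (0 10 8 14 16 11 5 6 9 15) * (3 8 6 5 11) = (0 10 6 16 3 8 14 7 9 15) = [10, 1, 2, 8, 4, 5, 16, 9, 14, 15, 6, 11, 12, 13, 7, 0, 3]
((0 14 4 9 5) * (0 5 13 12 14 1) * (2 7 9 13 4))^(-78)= ((0 1)(2 7 9 4 13 12 14))^(-78)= (2 14 12 13 4 9 7)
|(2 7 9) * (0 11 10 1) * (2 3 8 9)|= |(0 11 10 1)(2 7)(3 8 9)|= 12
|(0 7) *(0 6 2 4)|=|(0 7 6 2 4)|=5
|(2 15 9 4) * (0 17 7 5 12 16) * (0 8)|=28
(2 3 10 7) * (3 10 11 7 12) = [0, 1, 10, 11, 4, 5, 6, 2, 8, 9, 12, 7, 3] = (2 10 12 3 11 7)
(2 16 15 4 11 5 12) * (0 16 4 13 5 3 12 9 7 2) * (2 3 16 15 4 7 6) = [15, 1, 7, 12, 11, 9, 2, 3, 8, 6, 10, 16, 0, 5, 14, 13, 4] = (0 15 13 5 9 6 2 7 3 12)(4 11 16)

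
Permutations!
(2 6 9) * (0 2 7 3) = (0 2 6 9 7 3) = [2, 1, 6, 0, 4, 5, 9, 3, 8, 7]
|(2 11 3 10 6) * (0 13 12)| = 15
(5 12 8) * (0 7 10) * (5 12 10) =(0 7 5 10)(8 12) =[7, 1, 2, 3, 4, 10, 6, 5, 12, 9, 0, 11, 8]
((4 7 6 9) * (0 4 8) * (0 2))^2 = ((0 4 7 6 9 8 2))^2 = (0 7 9 2 4 6 8)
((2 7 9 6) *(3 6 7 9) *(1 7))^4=((1 7 3 6 2 9))^4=(1 2 3)(6 7 9)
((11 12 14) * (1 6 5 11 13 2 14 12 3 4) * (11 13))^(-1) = ((1 6 5 13 2 14 11 3 4))^(-1) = (1 4 3 11 14 2 13 5 6)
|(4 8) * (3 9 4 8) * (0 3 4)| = |(0 3 9)| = 3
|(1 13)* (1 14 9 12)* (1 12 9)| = 3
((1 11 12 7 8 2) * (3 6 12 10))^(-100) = (1 2 8 7 12 6 3 10 11)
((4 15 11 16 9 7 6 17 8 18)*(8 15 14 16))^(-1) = (4 18 8 11 15 17 6 7 9 16 14)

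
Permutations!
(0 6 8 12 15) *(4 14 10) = (0 6 8 12 15)(4 14 10) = [6, 1, 2, 3, 14, 5, 8, 7, 12, 9, 4, 11, 15, 13, 10, 0]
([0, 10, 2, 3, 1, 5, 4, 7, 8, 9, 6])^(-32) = (10)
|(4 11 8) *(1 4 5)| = 5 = |(1 4 11 8 5)|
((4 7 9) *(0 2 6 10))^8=((0 2 6 10)(4 7 9))^8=(10)(4 9 7)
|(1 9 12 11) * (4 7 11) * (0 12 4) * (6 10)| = 10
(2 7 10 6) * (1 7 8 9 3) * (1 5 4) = [0, 7, 8, 5, 1, 4, 2, 10, 9, 3, 6] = (1 7 10 6 2 8 9 3 5 4)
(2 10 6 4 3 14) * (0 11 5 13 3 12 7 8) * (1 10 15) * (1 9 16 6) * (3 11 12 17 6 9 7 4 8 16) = (0 12 4 17 6 8)(1 10)(2 15 7 16 9 3 14)(5 13 11) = [12, 10, 15, 14, 17, 13, 8, 16, 0, 3, 1, 5, 4, 11, 2, 7, 9, 6]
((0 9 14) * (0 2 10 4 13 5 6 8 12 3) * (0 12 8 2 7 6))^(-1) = (0 5 13 4 10 2 6 7 14 9)(3 12)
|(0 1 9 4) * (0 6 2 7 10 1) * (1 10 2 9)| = 6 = |(10)(2 7)(4 6 9)|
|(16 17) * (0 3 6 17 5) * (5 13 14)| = |(0 3 6 17 16 13 14 5)| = 8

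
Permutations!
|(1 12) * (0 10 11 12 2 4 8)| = |(0 10 11 12 1 2 4 8)| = 8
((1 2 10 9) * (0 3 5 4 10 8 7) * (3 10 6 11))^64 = ((0 10 9 1 2 8 7)(3 5 4 6 11))^64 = (0 10 9 1 2 8 7)(3 11 6 4 5)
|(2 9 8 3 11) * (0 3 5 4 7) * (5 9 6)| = |(0 3 11 2 6 5 4 7)(8 9)| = 8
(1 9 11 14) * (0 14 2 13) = (0 14 1 9 11 2 13) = [14, 9, 13, 3, 4, 5, 6, 7, 8, 11, 10, 2, 12, 0, 1]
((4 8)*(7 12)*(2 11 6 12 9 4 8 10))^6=(2 4 7 6)(9 12 11 10)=((2 11 6 12 7 9 4 10))^6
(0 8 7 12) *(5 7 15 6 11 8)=(0 5 7 12)(6 11 8 15)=[5, 1, 2, 3, 4, 7, 11, 12, 15, 9, 10, 8, 0, 13, 14, 6]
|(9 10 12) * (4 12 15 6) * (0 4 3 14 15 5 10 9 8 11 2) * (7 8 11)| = |(0 4 12 11 2)(3 14 15 6)(5 10)(7 8)| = 20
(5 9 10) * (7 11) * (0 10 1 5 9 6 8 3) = (0 10 9 1 5 6 8 3)(7 11) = [10, 5, 2, 0, 4, 6, 8, 11, 3, 1, 9, 7]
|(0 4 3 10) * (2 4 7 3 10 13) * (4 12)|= 8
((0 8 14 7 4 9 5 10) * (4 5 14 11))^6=((0 8 11 4 9 14 7 5 10))^6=(0 7 4)(5 9 8)(10 14 11)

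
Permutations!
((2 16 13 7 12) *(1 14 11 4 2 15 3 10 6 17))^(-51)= (1 16 3 14 13 10 11 7 6 4 12 17 2 15)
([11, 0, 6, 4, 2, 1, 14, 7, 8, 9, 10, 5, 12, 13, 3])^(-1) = [1, 5, 4, 14, 3, 11, 2, 7, 8, 9, 10, 0, 12, 13, 6]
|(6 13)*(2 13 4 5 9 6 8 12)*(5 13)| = 8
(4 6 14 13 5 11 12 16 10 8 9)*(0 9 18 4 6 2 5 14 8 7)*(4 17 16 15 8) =(0 9 6 4 2 5 11 12 15 8 18 17 16 10 7)(13 14) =[9, 1, 5, 3, 2, 11, 4, 0, 18, 6, 7, 12, 15, 14, 13, 8, 10, 16, 17]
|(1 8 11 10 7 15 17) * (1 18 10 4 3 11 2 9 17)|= |(1 8 2 9 17 18 10 7 15)(3 11 4)|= 9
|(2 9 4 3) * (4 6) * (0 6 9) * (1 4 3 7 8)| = |(9)(0 6 3 2)(1 4 7 8)| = 4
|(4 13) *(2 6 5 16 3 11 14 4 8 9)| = 11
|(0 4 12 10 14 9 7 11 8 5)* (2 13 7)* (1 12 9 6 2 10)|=|(0 4 9 10 14 6 2 13 7 11 8 5)(1 12)|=12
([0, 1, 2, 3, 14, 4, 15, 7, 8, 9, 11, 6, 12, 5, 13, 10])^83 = [0, 1, 2, 3, 5, 13, 11, 7, 8, 9, 15, 10, 12, 14, 4, 6]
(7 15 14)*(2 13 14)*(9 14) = [0, 1, 13, 3, 4, 5, 6, 15, 8, 14, 10, 11, 12, 9, 7, 2] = (2 13 9 14 7 15)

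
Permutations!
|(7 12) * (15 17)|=2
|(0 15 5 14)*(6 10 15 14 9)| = |(0 14)(5 9 6 10 15)| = 10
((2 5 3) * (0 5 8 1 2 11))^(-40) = (11)(1 8 2)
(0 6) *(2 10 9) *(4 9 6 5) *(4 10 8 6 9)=[5, 1, 8, 3, 4, 10, 0, 7, 6, 2, 9]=(0 5 10 9 2 8 6)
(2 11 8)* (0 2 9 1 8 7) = (0 2 11 7)(1 8 9) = [2, 8, 11, 3, 4, 5, 6, 0, 9, 1, 10, 7]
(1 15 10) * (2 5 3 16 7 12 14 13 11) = (1 15 10)(2 5 3 16 7 12 14 13 11) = [0, 15, 5, 16, 4, 3, 6, 12, 8, 9, 1, 2, 14, 11, 13, 10, 7]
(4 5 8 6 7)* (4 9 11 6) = [0, 1, 2, 3, 5, 8, 7, 9, 4, 11, 10, 6] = (4 5 8)(6 7 9 11)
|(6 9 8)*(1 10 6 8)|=|(1 10 6 9)|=4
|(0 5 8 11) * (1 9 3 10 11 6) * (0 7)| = |(0 5 8 6 1 9 3 10 11 7)| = 10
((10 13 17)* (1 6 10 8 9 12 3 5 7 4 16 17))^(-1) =((1 6 10 13)(3 5 7 4 16 17 8 9 12))^(-1) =(1 13 10 6)(3 12 9 8 17 16 4 7 5)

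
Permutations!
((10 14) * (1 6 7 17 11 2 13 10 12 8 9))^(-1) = (1 9 8 12 14 10 13 2 11 17 7 6)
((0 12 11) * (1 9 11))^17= (0 1 11 12 9)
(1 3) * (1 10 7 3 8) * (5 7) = [0, 8, 2, 10, 4, 7, 6, 3, 1, 9, 5] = (1 8)(3 10 5 7)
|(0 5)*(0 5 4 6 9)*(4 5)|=5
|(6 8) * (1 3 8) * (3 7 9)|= 6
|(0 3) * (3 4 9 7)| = |(0 4 9 7 3)| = 5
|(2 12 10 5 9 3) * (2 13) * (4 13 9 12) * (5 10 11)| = 6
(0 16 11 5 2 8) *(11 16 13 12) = [13, 1, 8, 3, 4, 2, 6, 7, 0, 9, 10, 5, 11, 12, 14, 15, 16] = (16)(0 13 12 11 5 2 8)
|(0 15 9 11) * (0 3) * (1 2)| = |(0 15 9 11 3)(1 2)| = 10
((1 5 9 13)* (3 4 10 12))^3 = (1 13 9 5)(3 12 10 4)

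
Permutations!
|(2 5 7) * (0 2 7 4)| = 4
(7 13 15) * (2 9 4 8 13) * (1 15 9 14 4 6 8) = (1 15 7 2 14 4)(6 8 13 9) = [0, 15, 14, 3, 1, 5, 8, 2, 13, 6, 10, 11, 12, 9, 4, 7]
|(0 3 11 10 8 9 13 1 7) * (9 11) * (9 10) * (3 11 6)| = |(0 11 9 13 1 7)(3 10 8 6)| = 12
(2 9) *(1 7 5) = (1 7 5)(2 9) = [0, 7, 9, 3, 4, 1, 6, 5, 8, 2]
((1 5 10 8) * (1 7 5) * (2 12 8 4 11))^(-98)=(2 4 5 8)(7 12 11 10)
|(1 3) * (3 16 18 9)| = 5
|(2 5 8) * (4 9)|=|(2 5 8)(4 9)|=6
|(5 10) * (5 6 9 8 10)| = 4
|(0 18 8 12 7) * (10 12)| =|(0 18 8 10 12 7)| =6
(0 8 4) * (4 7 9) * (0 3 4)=(0 8 7 9)(3 4)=[8, 1, 2, 4, 3, 5, 6, 9, 7, 0]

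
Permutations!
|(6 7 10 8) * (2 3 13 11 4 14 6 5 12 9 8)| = |(2 3 13 11 4 14 6 7 10)(5 12 9 8)| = 36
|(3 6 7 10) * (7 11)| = 5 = |(3 6 11 7 10)|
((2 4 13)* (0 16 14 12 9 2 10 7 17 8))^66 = (0 4)(2 8)(7 12)(9 17)(10 14)(13 16)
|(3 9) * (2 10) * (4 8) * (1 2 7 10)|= 2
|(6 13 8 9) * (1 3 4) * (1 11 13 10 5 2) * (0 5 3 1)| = |(0 5 2)(3 4 11 13 8 9 6 10)| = 24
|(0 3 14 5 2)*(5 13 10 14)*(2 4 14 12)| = 9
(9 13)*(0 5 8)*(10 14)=(0 5 8)(9 13)(10 14)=[5, 1, 2, 3, 4, 8, 6, 7, 0, 13, 14, 11, 12, 9, 10]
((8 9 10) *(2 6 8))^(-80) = ((2 6 8 9 10))^(-80) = (10)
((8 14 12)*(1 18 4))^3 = (18)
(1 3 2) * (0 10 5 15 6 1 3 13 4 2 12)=(0 10 5 15 6 1 13 4 2 3 12)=[10, 13, 3, 12, 2, 15, 1, 7, 8, 9, 5, 11, 0, 4, 14, 6]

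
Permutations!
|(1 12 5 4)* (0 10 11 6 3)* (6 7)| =12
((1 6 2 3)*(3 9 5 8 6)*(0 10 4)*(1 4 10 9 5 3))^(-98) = ((10)(0 9 3 4)(2 5 8 6))^(-98) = (10)(0 3)(2 8)(4 9)(5 6)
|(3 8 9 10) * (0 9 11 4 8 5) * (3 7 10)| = 12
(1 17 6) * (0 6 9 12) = (0 6 1 17 9 12) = [6, 17, 2, 3, 4, 5, 1, 7, 8, 12, 10, 11, 0, 13, 14, 15, 16, 9]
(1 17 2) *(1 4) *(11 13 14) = [0, 17, 4, 3, 1, 5, 6, 7, 8, 9, 10, 13, 12, 14, 11, 15, 16, 2] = (1 17 2 4)(11 13 14)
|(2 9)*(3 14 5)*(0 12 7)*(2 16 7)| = 6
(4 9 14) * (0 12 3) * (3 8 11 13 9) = [12, 1, 2, 0, 3, 5, 6, 7, 11, 14, 10, 13, 8, 9, 4] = (0 12 8 11 13 9 14 4 3)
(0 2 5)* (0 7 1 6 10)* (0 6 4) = (0 2 5 7 1 4)(6 10) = [2, 4, 5, 3, 0, 7, 10, 1, 8, 9, 6]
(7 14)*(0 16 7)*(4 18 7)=(0 16 4 18 7 14)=[16, 1, 2, 3, 18, 5, 6, 14, 8, 9, 10, 11, 12, 13, 0, 15, 4, 17, 7]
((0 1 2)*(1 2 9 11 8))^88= (11)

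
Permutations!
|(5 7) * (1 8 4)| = 6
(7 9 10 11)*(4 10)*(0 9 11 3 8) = (0 9 4 10 3 8)(7 11) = [9, 1, 2, 8, 10, 5, 6, 11, 0, 4, 3, 7]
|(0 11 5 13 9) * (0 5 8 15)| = |(0 11 8 15)(5 13 9)| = 12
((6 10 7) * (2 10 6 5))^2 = ((2 10 7 5))^2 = (2 7)(5 10)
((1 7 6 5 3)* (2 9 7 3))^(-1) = ((1 3)(2 9 7 6 5))^(-1) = (1 3)(2 5 6 7 9)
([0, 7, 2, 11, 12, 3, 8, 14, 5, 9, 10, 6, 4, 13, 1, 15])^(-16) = (15)(1 14 7)(3 5 8 6 11)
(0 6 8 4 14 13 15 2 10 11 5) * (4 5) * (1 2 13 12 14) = (0 6 8 5)(1 2 10 11 4)(12 14)(13 15) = [6, 2, 10, 3, 1, 0, 8, 7, 5, 9, 11, 4, 14, 15, 12, 13]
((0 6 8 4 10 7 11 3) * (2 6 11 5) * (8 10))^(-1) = (0 3 11)(2 5 7 10 6)(4 8) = ((0 11 3)(2 6 10 7 5)(4 8))^(-1)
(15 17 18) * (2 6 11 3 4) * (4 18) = (2 6 11 3 18 15 17 4) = [0, 1, 6, 18, 2, 5, 11, 7, 8, 9, 10, 3, 12, 13, 14, 17, 16, 4, 15]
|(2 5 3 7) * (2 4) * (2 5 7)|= |(2 7 4 5 3)|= 5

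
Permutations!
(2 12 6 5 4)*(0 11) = [11, 1, 12, 3, 2, 4, 5, 7, 8, 9, 10, 0, 6] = (0 11)(2 12 6 5 4)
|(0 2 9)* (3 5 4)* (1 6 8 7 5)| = |(0 2 9)(1 6 8 7 5 4 3)| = 21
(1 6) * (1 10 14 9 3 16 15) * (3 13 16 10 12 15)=[0, 6, 2, 10, 4, 5, 12, 7, 8, 13, 14, 11, 15, 16, 9, 1, 3]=(1 6 12 15)(3 10 14 9 13 16)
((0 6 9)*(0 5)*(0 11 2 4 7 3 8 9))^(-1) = ((0 6)(2 4 7 3 8 9 5 11))^(-1) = (0 6)(2 11 5 9 8 3 7 4)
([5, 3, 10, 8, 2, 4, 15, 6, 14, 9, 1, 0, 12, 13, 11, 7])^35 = [1, 0, 14, 5, 8, 3, 7, 15, 4, 9, 11, 10, 12, 13, 2, 6]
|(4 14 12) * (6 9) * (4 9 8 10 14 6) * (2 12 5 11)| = 10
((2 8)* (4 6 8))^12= (8)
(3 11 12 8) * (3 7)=(3 11 12 8 7)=[0, 1, 2, 11, 4, 5, 6, 3, 7, 9, 10, 12, 8]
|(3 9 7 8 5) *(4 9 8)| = |(3 8 5)(4 9 7)| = 3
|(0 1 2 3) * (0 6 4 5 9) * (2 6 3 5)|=7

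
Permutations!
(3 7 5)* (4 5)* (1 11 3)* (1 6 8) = (1 11 3 7 4 5 6 8) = [0, 11, 2, 7, 5, 6, 8, 4, 1, 9, 10, 3]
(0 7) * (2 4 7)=(0 2 4 7)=[2, 1, 4, 3, 7, 5, 6, 0]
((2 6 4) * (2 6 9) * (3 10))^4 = (10)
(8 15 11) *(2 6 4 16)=[0, 1, 6, 3, 16, 5, 4, 7, 15, 9, 10, 8, 12, 13, 14, 11, 2]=(2 6 4 16)(8 15 11)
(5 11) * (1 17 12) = [0, 17, 2, 3, 4, 11, 6, 7, 8, 9, 10, 5, 1, 13, 14, 15, 16, 12] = (1 17 12)(5 11)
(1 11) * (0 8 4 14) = (0 8 4 14)(1 11) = [8, 11, 2, 3, 14, 5, 6, 7, 4, 9, 10, 1, 12, 13, 0]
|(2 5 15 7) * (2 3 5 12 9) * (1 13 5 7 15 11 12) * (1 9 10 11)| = |(15)(1 13 5)(2 9)(3 7)(10 11 12)| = 6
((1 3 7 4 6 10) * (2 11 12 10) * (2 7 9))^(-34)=(1 3 9 2 11 12 10)(4 7 6)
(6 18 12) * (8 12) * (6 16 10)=(6 18 8 12 16 10)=[0, 1, 2, 3, 4, 5, 18, 7, 12, 9, 6, 11, 16, 13, 14, 15, 10, 17, 8]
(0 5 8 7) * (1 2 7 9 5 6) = (0 6 1 2 7)(5 8 9) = [6, 2, 7, 3, 4, 8, 1, 0, 9, 5]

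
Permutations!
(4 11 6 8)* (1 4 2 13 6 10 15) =(1 4 11 10 15)(2 13 6 8) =[0, 4, 13, 3, 11, 5, 8, 7, 2, 9, 15, 10, 12, 6, 14, 1]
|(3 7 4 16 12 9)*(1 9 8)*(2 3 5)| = 10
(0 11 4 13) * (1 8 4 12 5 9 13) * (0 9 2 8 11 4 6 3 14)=(0 4 1 11 12 5 2 8 6 3 14)(9 13)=[4, 11, 8, 14, 1, 2, 3, 7, 6, 13, 10, 12, 5, 9, 0]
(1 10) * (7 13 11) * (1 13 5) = (1 10 13 11 7 5) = [0, 10, 2, 3, 4, 1, 6, 5, 8, 9, 13, 7, 12, 11]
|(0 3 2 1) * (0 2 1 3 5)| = |(0 5)(1 2 3)| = 6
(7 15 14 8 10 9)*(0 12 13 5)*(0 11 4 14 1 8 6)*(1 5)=[12, 8, 2, 3, 14, 11, 0, 15, 10, 7, 9, 4, 13, 1, 6, 5]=(0 12 13 1 8 10 9 7 15 5 11 4 14 6)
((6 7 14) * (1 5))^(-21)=(14)(1 5)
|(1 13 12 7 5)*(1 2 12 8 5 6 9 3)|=|(1 13 8 5 2 12 7 6 9 3)|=10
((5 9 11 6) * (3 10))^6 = (5 11)(6 9)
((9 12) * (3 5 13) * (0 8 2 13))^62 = ((0 8 2 13 3 5)(9 12))^62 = (0 2 3)(5 8 13)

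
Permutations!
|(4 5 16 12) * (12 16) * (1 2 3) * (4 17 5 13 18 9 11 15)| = 6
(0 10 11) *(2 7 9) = (0 10 11)(2 7 9) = [10, 1, 7, 3, 4, 5, 6, 9, 8, 2, 11, 0]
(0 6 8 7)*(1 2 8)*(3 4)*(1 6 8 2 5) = [8, 5, 2, 4, 3, 1, 6, 0, 7] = (0 8 7)(1 5)(3 4)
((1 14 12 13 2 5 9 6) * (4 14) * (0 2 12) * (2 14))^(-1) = ((0 14)(1 4 2 5 9 6)(12 13))^(-1) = (0 14)(1 6 9 5 2 4)(12 13)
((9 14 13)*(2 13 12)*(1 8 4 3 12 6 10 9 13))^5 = ((1 8 4 3 12 2)(6 10 9 14))^5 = (1 2 12 3 4 8)(6 10 9 14)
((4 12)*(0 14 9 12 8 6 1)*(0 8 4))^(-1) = ((0 14 9 12)(1 8 6))^(-1) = (0 12 9 14)(1 6 8)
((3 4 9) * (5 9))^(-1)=(3 9 5 4)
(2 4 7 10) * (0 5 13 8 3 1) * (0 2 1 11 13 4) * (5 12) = [12, 2, 0, 11, 7, 4, 6, 10, 3, 9, 1, 13, 5, 8] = (0 12 5 4 7 10 1 2)(3 11 13 8)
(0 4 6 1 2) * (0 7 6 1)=(0 4 1 2 7 6)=[4, 2, 7, 3, 1, 5, 0, 6]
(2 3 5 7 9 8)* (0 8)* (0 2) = (0 8)(2 3 5 7 9) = [8, 1, 3, 5, 4, 7, 6, 9, 0, 2]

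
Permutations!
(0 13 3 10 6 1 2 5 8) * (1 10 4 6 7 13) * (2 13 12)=(0 1 13 3 4 6 10 7 12 2 5 8)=[1, 13, 5, 4, 6, 8, 10, 12, 0, 9, 7, 11, 2, 3]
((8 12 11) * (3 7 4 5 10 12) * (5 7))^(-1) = ((3 5 10 12 11 8)(4 7))^(-1) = (3 8 11 12 10 5)(4 7)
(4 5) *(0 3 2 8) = (0 3 2 8)(4 5) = [3, 1, 8, 2, 5, 4, 6, 7, 0]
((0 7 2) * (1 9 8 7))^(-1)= ((0 1 9 8 7 2))^(-1)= (0 2 7 8 9 1)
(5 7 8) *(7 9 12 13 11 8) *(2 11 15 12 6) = (2 11 8 5 9 6)(12 13 15) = [0, 1, 11, 3, 4, 9, 2, 7, 5, 6, 10, 8, 13, 15, 14, 12]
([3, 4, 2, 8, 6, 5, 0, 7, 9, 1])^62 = (0 6 4 1 9 8 3)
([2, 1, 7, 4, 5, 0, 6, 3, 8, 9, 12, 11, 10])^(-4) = [7, 1, 3, 5, 0, 2, 6, 4, 8, 9, 10, 11, 12]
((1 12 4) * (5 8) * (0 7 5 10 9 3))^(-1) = (0 3 9 10 8 5 7)(1 4 12) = ((0 7 5 8 10 9 3)(1 12 4))^(-1)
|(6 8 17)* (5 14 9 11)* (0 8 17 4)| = 12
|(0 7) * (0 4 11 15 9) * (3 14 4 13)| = 9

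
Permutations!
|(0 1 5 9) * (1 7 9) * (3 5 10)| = |(0 7 9)(1 10 3 5)| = 12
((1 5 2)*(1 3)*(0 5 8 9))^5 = ((0 5 2 3 1 8 9))^5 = (0 8 3 5 9 1 2)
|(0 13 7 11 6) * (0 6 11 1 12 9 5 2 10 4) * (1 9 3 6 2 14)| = 13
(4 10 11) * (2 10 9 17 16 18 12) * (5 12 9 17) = [0, 1, 10, 3, 17, 12, 6, 7, 8, 5, 11, 4, 2, 13, 14, 15, 18, 16, 9] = (2 10 11 4 17 16 18 9 5 12)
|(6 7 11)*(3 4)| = |(3 4)(6 7 11)| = 6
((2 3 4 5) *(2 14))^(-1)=((2 3 4 5 14))^(-1)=(2 14 5 4 3)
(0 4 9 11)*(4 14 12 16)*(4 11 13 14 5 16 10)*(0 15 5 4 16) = (0 4 9 13 14 12 10 16 11 15 5) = [4, 1, 2, 3, 9, 0, 6, 7, 8, 13, 16, 15, 10, 14, 12, 5, 11]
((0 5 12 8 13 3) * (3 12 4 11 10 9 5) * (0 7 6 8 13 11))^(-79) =((0 3 7 6 8 11 10 9 5 4)(12 13))^(-79) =(0 3 7 6 8 11 10 9 5 4)(12 13)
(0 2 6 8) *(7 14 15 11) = [2, 1, 6, 3, 4, 5, 8, 14, 0, 9, 10, 7, 12, 13, 15, 11] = (0 2 6 8)(7 14 15 11)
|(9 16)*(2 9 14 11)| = |(2 9 16 14 11)| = 5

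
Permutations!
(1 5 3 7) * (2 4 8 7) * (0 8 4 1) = (0 8 7)(1 5 3 2) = [8, 5, 1, 2, 4, 3, 6, 0, 7]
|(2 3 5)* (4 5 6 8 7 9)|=|(2 3 6 8 7 9 4 5)|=8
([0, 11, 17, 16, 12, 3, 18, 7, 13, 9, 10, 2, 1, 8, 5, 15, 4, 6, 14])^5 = [0, 18, 5, 11, 17, 1, 16, 7, 13, 9, 10, 14, 6, 8, 12, 15, 2, 3, 4]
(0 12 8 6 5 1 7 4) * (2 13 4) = (0 12 8 6 5 1 7 2 13 4) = [12, 7, 13, 3, 0, 1, 5, 2, 6, 9, 10, 11, 8, 4]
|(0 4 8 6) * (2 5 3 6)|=7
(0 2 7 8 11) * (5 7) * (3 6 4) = (0 2 5 7 8 11)(3 6 4) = [2, 1, 5, 6, 3, 7, 4, 8, 11, 9, 10, 0]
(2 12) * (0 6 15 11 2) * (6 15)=[15, 1, 12, 3, 4, 5, 6, 7, 8, 9, 10, 2, 0, 13, 14, 11]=(0 15 11 2 12)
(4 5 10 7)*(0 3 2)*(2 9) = (0 3 9 2)(4 5 10 7) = [3, 1, 0, 9, 5, 10, 6, 4, 8, 2, 7]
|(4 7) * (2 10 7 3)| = 5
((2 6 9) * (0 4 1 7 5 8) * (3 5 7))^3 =(9)(0 3)(1 8)(4 5)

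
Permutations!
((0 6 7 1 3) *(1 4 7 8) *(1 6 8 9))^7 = (0 8 6 9 1 3)(4 7)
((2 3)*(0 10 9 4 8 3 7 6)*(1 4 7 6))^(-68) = (0 9 1 8 2)(3 6 10 7 4)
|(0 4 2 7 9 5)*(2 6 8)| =|(0 4 6 8 2 7 9 5)| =8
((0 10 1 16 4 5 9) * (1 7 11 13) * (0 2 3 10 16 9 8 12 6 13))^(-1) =(0 11 7 10 3 2 9 1 13 6 12 8 5 4 16)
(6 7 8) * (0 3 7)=(0 3 7 8 6)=[3, 1, 2, 7, 4, 5, 0, 8, 6]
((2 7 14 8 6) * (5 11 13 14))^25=((2 7 5 11 13 14 8 6))^25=(2 7 5 11 13 14 8 6)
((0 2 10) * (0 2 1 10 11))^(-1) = (0 11 2 10 1)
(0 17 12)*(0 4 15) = [17, 1, 2, 3, 15, 5, 6, 7, 8, 9, 10, 11, 4, 13, 14, 0, 16, 12] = (0 17 12 4 15)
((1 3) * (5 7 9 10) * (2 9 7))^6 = ((1 3)(2 9 10 5))^6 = (2 10)(5 9)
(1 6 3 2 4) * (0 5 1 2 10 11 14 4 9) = (0 5 1 6 3 10 11 14 4 2 9) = [5, 6, 9, 10, 2, 1, 3, 7, 8, 0, 11, 14, 12, 13, 4]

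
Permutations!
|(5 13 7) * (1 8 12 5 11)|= 7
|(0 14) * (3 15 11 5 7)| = |(0 14)(3 15 11 5 7)| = 10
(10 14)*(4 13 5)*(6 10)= (4 13 5)(6 10 14)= [0, 1, 2, 3, 13, 4, 10, 7, 8, 9, 14, 11, 12, 5, 6]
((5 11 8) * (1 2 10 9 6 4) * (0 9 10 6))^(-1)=(0 9)(1 4 6 2)(5 8 11)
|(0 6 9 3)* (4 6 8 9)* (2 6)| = |(0 8 9 3)(2 6 4)| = 12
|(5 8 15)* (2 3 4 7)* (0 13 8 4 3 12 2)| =14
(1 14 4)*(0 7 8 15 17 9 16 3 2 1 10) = [7, 14, 1, 2, 10, 5, 6, 8, 15, 16, 0, 11, 12, 13, 4, 17, 3, 9] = (0 7 8 15 17 9 16 3 2 1 14 4 10)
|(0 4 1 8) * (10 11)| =4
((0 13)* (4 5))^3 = (0 13)(4 5)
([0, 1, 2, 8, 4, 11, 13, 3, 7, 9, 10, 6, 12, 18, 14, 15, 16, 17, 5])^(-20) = [0, 1, 2, 8, 4, 5, 6, 3, 7, 9, 10, 11, 12, 13, 14, 15, 16, 17, 18]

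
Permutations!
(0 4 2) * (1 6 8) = (0 4 2)(1 6 8) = [4, 6, 0, 3, 2, 5, 8, 7, 1]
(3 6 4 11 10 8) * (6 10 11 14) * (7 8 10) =(3 7 8)(4 14 6) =[0, 1, 2, 7, 14, 5, 4, 8, 3, 9, 10, 11, 12, 13, 6]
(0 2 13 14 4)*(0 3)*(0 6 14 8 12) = (0 2 13 8 12)(3 6 14 4) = [2, 1, 13, 6, 3, 5, 14, 7, 12, 9, 10, 11, 0, 8, 4]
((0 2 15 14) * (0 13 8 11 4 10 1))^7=(0 4 13 2 10 8 15 1 11 14)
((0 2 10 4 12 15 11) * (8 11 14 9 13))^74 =(0 13 15 10 11 9 12 2 8 14 4)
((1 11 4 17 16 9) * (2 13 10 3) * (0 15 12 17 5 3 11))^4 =(0 16 15 9 12 1 17)(2 4 13 5 10 3 11)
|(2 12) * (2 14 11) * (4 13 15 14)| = 7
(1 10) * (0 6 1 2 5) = (0 6 1 10 2 5) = [6, 10, 5, 3, 4, 0, 1, 7, 8, 9, 2]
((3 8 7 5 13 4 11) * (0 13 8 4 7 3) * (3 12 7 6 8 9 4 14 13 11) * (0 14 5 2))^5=(0 8 11 12 14 7 13 2 6)(3 5 9 4)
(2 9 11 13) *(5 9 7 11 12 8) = (2 7 11 13)(5 9 12 8) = [0, 1, 7, 3, 4, 9, 6, 11, 5, 12, 10, 13, 8, 2]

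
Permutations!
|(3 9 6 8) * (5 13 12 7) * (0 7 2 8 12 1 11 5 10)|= |(0 7 10)(1 11 5 13)(2 8 3 9 6 12)|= 12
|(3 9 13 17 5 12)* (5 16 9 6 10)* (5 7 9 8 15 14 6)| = 30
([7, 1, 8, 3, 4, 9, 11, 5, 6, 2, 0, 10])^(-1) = [10, 1, 9, 3, 4, 7, 8, 0, 2, 5, 11, 6]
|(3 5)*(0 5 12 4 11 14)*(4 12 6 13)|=|(0 5 3 6 13 4 11 14)|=8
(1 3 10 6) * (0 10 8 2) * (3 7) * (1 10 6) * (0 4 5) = (0 6 10 1 7 3 8 2 4 5) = [6, 7, 4, 8, 5, 0, 10, 3, 2, 9, 1]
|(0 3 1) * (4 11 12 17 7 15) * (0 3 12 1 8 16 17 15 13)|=12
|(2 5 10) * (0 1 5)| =5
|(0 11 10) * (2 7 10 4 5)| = 7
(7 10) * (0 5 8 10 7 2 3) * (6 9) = [5, 1, 3, 0, 4, 8, 9, 7, 10, 6, 2] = (0 5 8 10 2 3)(6 9)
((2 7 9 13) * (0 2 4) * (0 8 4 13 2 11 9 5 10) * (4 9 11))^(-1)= (13)(0 10 5 7 2 9 8 4)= ((13)(0 4 8 9 2 7 5 10))^(-1)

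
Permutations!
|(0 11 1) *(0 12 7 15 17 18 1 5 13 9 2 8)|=42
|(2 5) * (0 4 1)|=|(0 4 1)(2 5)|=6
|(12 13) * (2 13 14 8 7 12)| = |(2 13)(7 12 14 8)| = 4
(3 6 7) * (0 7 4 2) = (0 7 3 6 4 2) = [7, 1, 0, 6, 2, 5, 4, 3]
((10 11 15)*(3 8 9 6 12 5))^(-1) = ((3 8 9 6 12 5)(10 11 15))^(-1) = (3 5 12 6 9 8)(10 15 11)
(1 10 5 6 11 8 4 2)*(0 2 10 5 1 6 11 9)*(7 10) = [2, 5, 6, 3, 7, 11, 9, 10, 4, 0, 1, 8] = (0 2 6 9)(1 5 11 8 4 7 10)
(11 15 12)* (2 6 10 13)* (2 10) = [0, 1, 6, 3, 4, 5, 2, 7, 8, 9, 13, 15, 11, 10, 14, 12] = (2 6)(10 13)(11 15 12)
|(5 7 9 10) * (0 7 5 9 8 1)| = |(0 7 8 1)(9 10)| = 4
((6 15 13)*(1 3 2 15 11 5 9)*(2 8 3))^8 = ((1 2 15 13 6 11 5 9)(3 8))^8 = (15)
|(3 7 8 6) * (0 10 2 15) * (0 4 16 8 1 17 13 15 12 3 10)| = |(1 17 13 15 4 16 8 6 10 2 12 3 7)| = 13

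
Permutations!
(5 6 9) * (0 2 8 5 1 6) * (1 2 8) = [8, 6, 1, 3, 4, 0, 9, 7, 5, 2] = (0 8 5)(1 6 9 2)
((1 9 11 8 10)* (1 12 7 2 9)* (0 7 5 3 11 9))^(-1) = (0 2 7)(3 5 12 10 8 11)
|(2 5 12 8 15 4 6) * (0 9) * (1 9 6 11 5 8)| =|(0 6 2 8 15 4 11 5 12 1 9)| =11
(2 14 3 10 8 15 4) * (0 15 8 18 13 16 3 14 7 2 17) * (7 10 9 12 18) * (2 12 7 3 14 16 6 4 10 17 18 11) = (0 15 10 3 9 7 12 11 2 17)(4 18 13 6)(14 16) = [15, 1, 17, 9, 18, 5, 4, 12, 8, 7, 3, 2, 11, 6, 16, 10, 14, 0, 13]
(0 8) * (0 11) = (0 8 11) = [8, 1, 2, 3, 4, 5, 6, 7, 11, 9, 10, 0]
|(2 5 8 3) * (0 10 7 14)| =|(0 10 7 14)(2 5 8 3)| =4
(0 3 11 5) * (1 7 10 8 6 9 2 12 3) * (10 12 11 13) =(0 1 7 12 3 13 10 8 6 9 2 11 5) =[1, 7, 11, 13, 4, 0, 9, 12, 6, 2, 8, 5, 3, 10]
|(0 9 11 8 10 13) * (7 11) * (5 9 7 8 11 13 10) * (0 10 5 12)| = 8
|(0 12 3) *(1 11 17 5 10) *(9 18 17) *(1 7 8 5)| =|(0 12 3)(1 11 9 18 17)(5 10 7 8)| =60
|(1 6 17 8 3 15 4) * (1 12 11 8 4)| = |(1 6 17 4 12 11 8 3 15)| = 9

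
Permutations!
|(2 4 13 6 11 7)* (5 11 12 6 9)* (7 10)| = |(2 4 13 9 5 11 10 7)(6 12)| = 8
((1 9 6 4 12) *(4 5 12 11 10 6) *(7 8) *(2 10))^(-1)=(1 12 5 6 10 2 11 4 9)(7 8)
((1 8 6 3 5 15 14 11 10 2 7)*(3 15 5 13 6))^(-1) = (1 7 2 10 11 14 15 6 13 3 8)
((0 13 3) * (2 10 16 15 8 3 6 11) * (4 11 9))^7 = (0 10 6 15 4 3 2 13 16 9 8 11)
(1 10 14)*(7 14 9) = [0, 10, 2, 3, 4, 5, 6, 14, 8, 7, 9, 11, 12, 13, 1] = (1 10 9 7 14)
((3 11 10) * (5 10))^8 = (11)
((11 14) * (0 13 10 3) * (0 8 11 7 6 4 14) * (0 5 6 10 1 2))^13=((0 13 1 2)(3 8 11 5 6 4 14 7 10))^13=(0 13 1 2)(3 6 10 5 7 11 14 8 4)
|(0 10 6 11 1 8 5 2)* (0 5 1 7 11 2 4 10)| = 10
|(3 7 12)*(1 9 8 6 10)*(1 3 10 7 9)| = 7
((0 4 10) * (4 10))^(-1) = ((0 10))^(-1) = (0 10)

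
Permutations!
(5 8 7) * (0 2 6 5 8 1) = (0 2 6 5 1)(7 8) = [2, 0, 6, 3, 4, 1, 5, 8, 7]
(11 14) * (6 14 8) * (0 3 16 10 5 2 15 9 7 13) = (0 3 16 10 5 2 15 9 7 13)(6 14 11 8) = [3, 1, 15, 16, 4, 2, 14, 13, 6, 7, 5, 8, 12, 0, 11, 9, 10]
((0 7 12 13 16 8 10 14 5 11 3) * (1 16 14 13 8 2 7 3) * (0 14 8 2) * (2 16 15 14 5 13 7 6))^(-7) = (0 14 16 15 12 1 7 11 10 5 8 3 13)(2 6)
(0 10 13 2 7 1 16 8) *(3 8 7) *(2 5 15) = (0 10 13 5 15 2 3 8)(1 16 7) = [10, 16, 3, 8, 4, 15, 6, 1, 0, 9, 13, 11, 12, 5, 14, 2, 7]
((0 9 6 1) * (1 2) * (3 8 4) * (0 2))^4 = ((0 9 6)(1 2)(3 8 4))^4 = (0 9 6)(3 8 4)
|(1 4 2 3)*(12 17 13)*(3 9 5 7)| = |(1 4 2 9 5 7 3)(12 17 13)| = 21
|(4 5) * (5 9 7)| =4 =|(4 9 7 5)|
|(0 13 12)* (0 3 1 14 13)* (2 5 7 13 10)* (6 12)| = |(1 14 10 2 5 7 13 6 12 3)| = 10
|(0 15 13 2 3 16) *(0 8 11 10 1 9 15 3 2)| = |(0 3 16 8 11 10 1 9 15 13)| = 10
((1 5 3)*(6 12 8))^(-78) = (12)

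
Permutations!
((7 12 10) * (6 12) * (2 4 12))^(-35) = ((2 4 12 10 7 6))^(-35) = (2 4 12 10 7 6)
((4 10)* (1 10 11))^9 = (1 10 4 11)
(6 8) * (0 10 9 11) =(0 10 9 11)(6 8) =[10, 1, 2, 3, 4, 5, 8, 7, 6, 11, 9, 0]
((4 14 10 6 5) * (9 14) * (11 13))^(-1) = ((4 9 14 10 6 5)(11 13))^(-1) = (4 5 6 10 14 9)(11 13)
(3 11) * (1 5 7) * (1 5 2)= [0, 2, 1, 11, 4, 7, 6, 5, 8, 9, 10, 3]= (1 2)(3 11)(5 7)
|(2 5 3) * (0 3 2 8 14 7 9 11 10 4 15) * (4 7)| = 12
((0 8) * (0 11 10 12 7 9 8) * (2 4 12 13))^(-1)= ((2 4 12 7 9 8 11 10 13))^(-1)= (2 13 10 11 8 9 7 12 4)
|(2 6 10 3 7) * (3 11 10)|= 4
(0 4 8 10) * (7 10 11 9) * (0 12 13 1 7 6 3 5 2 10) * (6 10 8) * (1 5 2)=(0 4 6 3 2 8 11 9 10 12 13 5 1 7)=[4, 7, 8, 2, 6, 1, 3, 0, 11, 10, 12, 9, 13, 5]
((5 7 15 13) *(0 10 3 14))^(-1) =((0 10 3 14)(5 7 15 13))^(-1) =(0 14 3 10)(5 13 15 7)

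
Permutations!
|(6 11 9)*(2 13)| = 6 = |(2 13)(6 11 9)|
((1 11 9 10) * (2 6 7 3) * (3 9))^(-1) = ((1 11 3 2 6 7 9 10))^(-1) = (1 10 9 7 6 2 3 11)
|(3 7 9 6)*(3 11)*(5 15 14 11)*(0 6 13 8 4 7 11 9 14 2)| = 30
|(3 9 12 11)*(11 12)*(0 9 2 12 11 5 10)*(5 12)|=8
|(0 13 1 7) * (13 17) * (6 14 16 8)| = 20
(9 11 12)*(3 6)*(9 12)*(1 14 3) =(1 14 3 6)(9 11) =[0, 14, 2, 6, 4, 5, 1, 7, 8, 11, 10, 9, 12, 13, 3]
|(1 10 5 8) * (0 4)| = 4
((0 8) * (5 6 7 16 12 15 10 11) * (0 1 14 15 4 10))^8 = ((0 8 1 14 15)(4 10 11 5 6 7 16 12))^8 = (16)(0 14 8 15 1)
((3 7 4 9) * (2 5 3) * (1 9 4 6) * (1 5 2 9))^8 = (9) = ((9)(3 7 6 5))^8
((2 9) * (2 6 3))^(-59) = (2 9 6 3)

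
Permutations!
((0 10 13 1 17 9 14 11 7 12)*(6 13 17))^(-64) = (17)(1 13 6)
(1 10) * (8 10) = (1 8 10) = [0, 8, 2, 3, 4, 5, 6, 7, 10, 9, 1]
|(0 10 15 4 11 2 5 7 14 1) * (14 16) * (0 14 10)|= |(1 14)(2 5 7 16 10 15 4 11)|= 8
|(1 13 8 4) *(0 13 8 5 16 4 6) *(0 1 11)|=6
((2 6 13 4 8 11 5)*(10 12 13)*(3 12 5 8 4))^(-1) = ((2 6 10 5)(3 12 13)(8 11))^(-1) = (2 5 10 6)(3 13 12)(8 11)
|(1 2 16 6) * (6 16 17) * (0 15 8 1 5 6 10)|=|(0 15 8 1 2 17 10)(5 6)|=14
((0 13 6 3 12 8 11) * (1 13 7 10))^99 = ((0 7 10 1 13 6 3 12 8 11))^99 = (0 11 8 12 3 6 13 1 10 7)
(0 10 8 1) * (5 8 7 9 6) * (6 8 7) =[10, 0, 2, 3, 4, 7, 5, 9, 1, 8, 6] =(0 10 6 5 7 9 8 1)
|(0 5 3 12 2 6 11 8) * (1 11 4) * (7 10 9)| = 30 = |(0 5 3 12 2 6 4 1 11 8)(7 10 9)|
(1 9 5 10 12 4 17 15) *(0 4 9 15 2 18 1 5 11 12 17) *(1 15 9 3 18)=(0 4)(1 9 11 12 3 18 15 5 10 17 2)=[4, 9, 1, 18, 0, 10, 6, 7, 8, 11, 17, 12, 3, 13, 14, 5, 16, 2, 15]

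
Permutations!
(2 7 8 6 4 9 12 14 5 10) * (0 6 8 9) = [6, 1, 7, 3, 0, 10, 4, 9, 8, 12, 2, 11, 14, 13, 5] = (0 6 4)(2 7 9 12 14 5 10)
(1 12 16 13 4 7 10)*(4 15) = (1 12 16 13 15 4 7 10) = [0, 12, 2, 3, 7, 5, 6, 10, 8, 9, 1, 11, 16, 15, 14, 4, 13]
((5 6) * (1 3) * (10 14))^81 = (1 3)(5 6)(10 14)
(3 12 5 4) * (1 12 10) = [0, 12, 2, 10, 3, 4, 6, 7, 8, 9, 1, 11, 5] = (1 12 5 4 3 10)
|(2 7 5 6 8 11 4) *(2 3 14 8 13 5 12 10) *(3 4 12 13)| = 11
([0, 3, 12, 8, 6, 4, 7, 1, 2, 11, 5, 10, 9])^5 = (1 9 6 2 5 3 11 7 12 4 8 10)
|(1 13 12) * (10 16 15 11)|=|(1 13 12)(10 16 15 11)|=12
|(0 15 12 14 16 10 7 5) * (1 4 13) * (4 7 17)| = 12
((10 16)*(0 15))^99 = ((0 15)(10 16))^99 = (0 15)(10 16)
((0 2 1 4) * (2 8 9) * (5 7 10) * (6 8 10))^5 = ((0 10 5 7 6 8 9 2 1 4))^5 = (0 8)(1 7)(2 5)(4 6)(9 10)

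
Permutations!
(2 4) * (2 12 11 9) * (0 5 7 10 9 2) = (0 5 7 10 9)(2 4 12 11) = [5, 1, 4, 3, 12, 7, 6, 10, 8, 0, 9, 2, 11]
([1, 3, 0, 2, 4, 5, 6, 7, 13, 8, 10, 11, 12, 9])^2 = [3, 2, 1, 0, 4, 5, 6, 7, 9, 13, 10, 11, 12, 8]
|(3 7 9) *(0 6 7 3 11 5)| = |(0 6 7 9 11 5)| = 6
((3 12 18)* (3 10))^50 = (3 18)(10 12)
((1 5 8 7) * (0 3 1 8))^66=((0 3 1 5)(7 8))^66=(8)(0 1)(3 5)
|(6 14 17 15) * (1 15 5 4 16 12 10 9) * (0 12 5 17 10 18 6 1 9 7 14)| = |(0 12 18 6)(1 15)(4 16 5)(7 14 10)| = 12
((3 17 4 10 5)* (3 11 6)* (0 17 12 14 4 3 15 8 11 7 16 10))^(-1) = (0 4 14 12 3 17)(5 10 16 7)(6 11 8 15)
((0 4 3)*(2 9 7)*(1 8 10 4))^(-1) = ((0 1 8 10 4 3)(2 9 7))^(-1) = (0 3 4 10 8 1)(2 7 9)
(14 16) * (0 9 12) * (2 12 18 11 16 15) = [9, 1, 12, 3, 4, 5, 6, 7, 8, 18, 10, 16, 0, 13, 15, 2, 14, 17, 11] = (0 9 18 11 16 14 15 2 12)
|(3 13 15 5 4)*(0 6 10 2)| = 20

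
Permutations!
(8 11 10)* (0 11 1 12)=(0 11 10 8 1 12)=[11, 12, 2, 3, 4, 5, 6, 7, 1, 9, 8, 10, 0]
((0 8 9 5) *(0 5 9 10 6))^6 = ((0 8 10 6))^6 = (0 10)(6 8)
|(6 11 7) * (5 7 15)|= 5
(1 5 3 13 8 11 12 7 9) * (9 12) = (1 5 3 13 8 11 9)(7 12) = [0, 5, 2, 13, 4, 3, 6, 12, 11, 1, 10, 9, 7, 8]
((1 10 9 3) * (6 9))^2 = (1 6 3 10 9)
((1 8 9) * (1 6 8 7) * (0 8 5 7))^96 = ((0 8 9 6 5 7 1))^96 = (0 7 6 8 1 5 9)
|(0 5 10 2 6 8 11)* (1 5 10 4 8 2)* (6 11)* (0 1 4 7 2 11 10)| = 9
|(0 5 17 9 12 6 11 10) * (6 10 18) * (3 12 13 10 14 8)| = 12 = |(0 5 17 9 13 10)(3 12 14 8)(6 11 18)|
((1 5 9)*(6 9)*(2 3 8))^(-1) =(1 9 6 5)(2 8 3) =((1 5 6 9)(2 3 8))^(-1)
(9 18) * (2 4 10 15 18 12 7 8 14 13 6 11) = [0, 1, 4, 3, 10, 5, 11, 8, 14, 12, 15, 2, 7, 6, 13, 18, 16, 17, 9] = (2 4 10 15 18 9 12 7 8 14 13 6 11)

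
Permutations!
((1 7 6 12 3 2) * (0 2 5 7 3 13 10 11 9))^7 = ((0 2 1 3 5 7 6 12 13 10 11 9))^7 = (0 12 1 10 5 9 6 2 13 3 11 7)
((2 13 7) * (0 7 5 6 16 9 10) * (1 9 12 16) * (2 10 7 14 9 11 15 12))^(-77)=(0 7 14 10 9)(1 16 6 12 5 15 13 11 2)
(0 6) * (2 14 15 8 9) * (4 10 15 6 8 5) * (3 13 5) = (0 8 9 2 14 6)(3 13 5 4 10 15) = [8, 1, 14, 13, 10, 4, 0, 7, 9, 2, 15, 11, 12, 5, 6, 3]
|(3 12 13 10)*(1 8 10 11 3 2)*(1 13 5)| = 9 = |(1 8 10 2 13 11 3 12 5)|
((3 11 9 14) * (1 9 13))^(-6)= (14)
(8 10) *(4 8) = [0, 1, 2, 3, 8, 5, 6, 7, 10, 9, 4] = (4 8 10)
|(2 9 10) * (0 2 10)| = 3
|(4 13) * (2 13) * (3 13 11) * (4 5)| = |(2 11 3 13 5 4)| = 6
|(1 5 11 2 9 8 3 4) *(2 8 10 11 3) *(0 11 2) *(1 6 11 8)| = |(0 8)(1 5 3 4 6 11)(2 9 10)| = 6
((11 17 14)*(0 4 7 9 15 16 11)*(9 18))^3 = (0 18 16 14 7 15 17 4 9 11)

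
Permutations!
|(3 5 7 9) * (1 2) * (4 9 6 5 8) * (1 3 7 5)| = 8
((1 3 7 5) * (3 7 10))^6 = (10)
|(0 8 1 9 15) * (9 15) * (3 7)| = |(0 8 1 15)(3 7)| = 4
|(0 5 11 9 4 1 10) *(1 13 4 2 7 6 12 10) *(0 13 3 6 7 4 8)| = 12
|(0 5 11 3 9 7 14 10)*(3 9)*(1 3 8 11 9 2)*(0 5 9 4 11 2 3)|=12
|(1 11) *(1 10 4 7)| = 5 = |(1 11 10 4 7)|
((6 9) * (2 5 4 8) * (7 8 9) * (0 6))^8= ((0 6 7 8 2 5 4 9))^8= (9)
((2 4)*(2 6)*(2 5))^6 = (2 6)(4 5)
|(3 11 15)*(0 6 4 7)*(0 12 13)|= |(0 6 4 7 12 13)(3 11 15)|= 6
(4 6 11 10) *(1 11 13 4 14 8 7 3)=[0, 11, 2, 1, 6, 5, 13, 3, 7, 9, 14, 10, 12, 4, 8]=(1 11 10 14 8 7 3)(4 6 13)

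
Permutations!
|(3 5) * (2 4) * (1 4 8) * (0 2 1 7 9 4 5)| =9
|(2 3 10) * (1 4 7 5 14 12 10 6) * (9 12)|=11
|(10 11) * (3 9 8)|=6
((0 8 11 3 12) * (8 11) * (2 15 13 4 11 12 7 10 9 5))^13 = (0 12)(2 4 7 5 13 3 9 15 11 10)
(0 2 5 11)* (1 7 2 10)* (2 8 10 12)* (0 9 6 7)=[12, 0, 5, 3, 4, 11, 7, 8, 10, 6, 1, 9, 2]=(0 12 2 5 11 9 6 7 8 10 1)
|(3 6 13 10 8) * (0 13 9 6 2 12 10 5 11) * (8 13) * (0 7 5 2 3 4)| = 12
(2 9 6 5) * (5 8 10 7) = [0, 1, 9, 3, 4, 2, 8, 5, 10, 6, 7] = (2 9 6 8 10 7 5)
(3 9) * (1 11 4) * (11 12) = (1 12 11 4)(3 9) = [0, 12, 2, 9, 1, 5, 6, 7, 8, 3, 10, 4, 11]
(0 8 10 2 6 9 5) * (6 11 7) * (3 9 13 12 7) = (0 8 10 2 11 3 9 5)(6 13 12 7) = [8, 1, 11, 9, 4, 0, 13, 6, 10, 5, 2, 3, 7, 12]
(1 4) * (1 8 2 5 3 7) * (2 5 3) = (1 4 8 5 2 3 7) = [0, 4, 3, 7, 8, 2, 6, 1, 5]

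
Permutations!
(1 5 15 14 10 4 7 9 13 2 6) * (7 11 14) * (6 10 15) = [0, 5, 10, 3, 11, 6, 1, 9, 8, 13, 4, 14, 12, 2, 15, 7] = (1 5 6)(2 10 4 11 14 15 7 9 13)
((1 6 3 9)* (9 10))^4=((1 6 3 10 9))^4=(1 9 10 3 6)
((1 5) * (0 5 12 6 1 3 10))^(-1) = ((0 5 3 10)(1 12 6))^(-1) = (0 10 3 5)(1 6 12)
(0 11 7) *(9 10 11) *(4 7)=(0 9 10 11 4 7)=[9, 1, 2, 3, 7, 5, 6, 0, 8, 10, 11, 4]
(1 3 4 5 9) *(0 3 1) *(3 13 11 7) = (0 13 11 7 3 4 5 9) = [13, 1, 2, 4, 5, 9, 6, 3, 8, 0, 10, 7, 12, 11]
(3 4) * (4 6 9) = [0, 1, 2, 6, 3, 5, 9, 7, 8, 4] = (3 6 9 4)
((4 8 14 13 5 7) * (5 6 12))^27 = (4 13 5 8 6 7 14 12)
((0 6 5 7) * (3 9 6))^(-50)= (0 5 9)(3 7 6)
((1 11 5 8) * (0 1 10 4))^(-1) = ((0 1 11 5 8 10 4))^(-1) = (0 4 10 8 5 11 1)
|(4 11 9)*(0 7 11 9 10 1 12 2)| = 14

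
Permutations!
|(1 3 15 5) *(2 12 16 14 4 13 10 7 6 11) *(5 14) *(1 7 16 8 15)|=|(1 3)(2 12 8 15 14 4 13 10 16 5 7 6 11)|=26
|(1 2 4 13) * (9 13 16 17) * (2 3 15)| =|(1 3 15 2 4 16 17 9 13)| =9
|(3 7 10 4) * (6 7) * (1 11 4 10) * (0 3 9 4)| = 6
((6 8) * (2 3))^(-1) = ((2 3)(6 8))^(-1) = (2 3)(6 8)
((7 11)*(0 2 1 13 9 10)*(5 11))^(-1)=(0 10 9 13 1 2)(5 7 11)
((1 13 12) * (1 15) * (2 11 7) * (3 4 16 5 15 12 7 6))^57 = (1 7 11 3 16 15 13 2 6 4 5)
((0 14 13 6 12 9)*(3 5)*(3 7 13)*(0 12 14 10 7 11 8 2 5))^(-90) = ((0 10 7 13 6 14 3)(2 5 11 8)(9 12))^(-90) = (0 10 7 13 6 14 3)(2 11)(5 8)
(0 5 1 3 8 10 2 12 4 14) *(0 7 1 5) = (1 3 8 10 2 12 4 14 7) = [0, 3, 12, 8, 14, 5, 6, 1, 10, 9, 2, 11, 4, 13, 7]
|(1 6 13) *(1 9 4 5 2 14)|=|(1 6 13 9 4 5 2 14)|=8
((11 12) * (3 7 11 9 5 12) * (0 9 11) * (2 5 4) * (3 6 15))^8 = (0 15 12 4 7 6 5 9 3 11 2)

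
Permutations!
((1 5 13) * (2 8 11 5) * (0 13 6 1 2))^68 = (0 11)(1 8)(2 6)(5 13)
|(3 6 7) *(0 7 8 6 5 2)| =10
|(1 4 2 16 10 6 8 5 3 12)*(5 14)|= |(1 4 2 16 10 6 8 14 5 3 12)|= 11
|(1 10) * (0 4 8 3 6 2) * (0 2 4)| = 4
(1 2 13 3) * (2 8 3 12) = (1 8 3)(2 13 12) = [0, 8, 13, 1, 4, 5, 6, 7, 3, 9, 10, 11, 2, 12]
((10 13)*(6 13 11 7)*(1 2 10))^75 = ((1 2 10 11 7 6 13))^75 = (1 6 11 2 13 7 10)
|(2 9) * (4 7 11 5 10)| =10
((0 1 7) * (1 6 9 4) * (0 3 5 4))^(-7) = (0 9 6)(1 5 7 4 3)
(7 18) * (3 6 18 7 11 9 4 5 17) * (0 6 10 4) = (0 6 18 11 9)(3 10 4 5 17) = [6, 1, 2, 10, 5, 17, 18, 7, 8, 0, 4, 9, 12, 13, 14, 15, 16, 3, 11]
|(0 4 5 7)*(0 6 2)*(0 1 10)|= |(0 4 5 7 6 2 1 10)|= 8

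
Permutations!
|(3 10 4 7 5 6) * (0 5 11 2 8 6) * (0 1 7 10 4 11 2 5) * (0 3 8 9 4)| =8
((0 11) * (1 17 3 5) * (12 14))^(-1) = ((0 11)(1 17 3 5)(12 14))^(-1) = (0 11)(1 5 3 17)(12 14)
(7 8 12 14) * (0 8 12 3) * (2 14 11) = [8, 1, 14, 0, 4, 5, 6, 12, 3, 9, 10, 2, 11, 13, 7] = (0 8 3)(2 14 7 12 11)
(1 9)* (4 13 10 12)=[0, 9, 2, 3, 13, 5, 6, 7, 8, 1, 12, 11, 4, 10]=(1 9)(4 13 10 12)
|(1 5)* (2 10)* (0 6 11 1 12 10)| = |(0 6 11 1 5 12 10 2)| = 8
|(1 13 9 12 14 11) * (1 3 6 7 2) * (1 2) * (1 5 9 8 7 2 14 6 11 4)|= 22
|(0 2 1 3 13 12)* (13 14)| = 7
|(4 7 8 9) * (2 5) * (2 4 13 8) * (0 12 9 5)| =9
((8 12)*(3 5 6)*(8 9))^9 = ((3 5 6)(8 12 9))^9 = (12)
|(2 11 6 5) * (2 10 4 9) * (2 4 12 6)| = |(2 11)(4 9)(5 10 12 6)| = 4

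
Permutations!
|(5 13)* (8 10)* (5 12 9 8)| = 6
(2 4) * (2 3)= (2 4 3)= [0, 1, 4, 2, 3]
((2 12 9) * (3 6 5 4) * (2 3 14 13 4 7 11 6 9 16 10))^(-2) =((2 12 16 10)(3 9)(4 14 13)(5 7 11 6))^(-2) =(2 16)(4 14 13)(5 11)(6 7)(10 12)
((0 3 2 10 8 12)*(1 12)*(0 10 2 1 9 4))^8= (12)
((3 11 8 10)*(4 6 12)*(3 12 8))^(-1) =((3 11)(4 6 8 10 12))^(-1) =(3 11)(4 12 10 8 6)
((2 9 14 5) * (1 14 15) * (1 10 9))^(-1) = (1 2 5 14)(9 10 15)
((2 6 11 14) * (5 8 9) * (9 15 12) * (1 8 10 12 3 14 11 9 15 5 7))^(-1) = (1 7 9 6 2 14 3 15 12 10 5 8)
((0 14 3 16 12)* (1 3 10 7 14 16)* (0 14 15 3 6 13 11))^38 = (0 12 10 15 1 13)(3 6 11 16 14 7)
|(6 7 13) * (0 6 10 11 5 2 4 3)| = |(0 6 7 13 10 11 5 2 4 3)| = 10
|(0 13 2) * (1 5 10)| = 3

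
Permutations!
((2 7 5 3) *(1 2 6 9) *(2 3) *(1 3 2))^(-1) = (1 5 7 2)(3 9 6)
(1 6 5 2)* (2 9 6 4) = (1 4 2)(5 9 6) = [0, 4, 1, 3, 2, 9, 5, 7, 8, 6]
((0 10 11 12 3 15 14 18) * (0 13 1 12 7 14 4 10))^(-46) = ((1 12 3 15 4 10 11 7 14 18 13))^(-46) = (1 18 7 10 15 12 13 14 11 4 3)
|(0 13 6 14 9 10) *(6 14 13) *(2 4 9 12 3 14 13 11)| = |(0 6 11 2 4 9 10)(3 14 12)| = 21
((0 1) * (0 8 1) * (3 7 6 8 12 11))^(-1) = ((1 12 11 3 7 6 8))^(-1) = (1 8 6 7 3 11 12)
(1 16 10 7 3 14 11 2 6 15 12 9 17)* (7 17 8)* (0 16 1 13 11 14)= (0 16 10 17 13 11 2 6 15 12 9 8 7 3)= [16, 1, 6, 0, 4, 5, 15, 3, 7, 8, 17, 2, 9, 11, 14, 12, 10, 13]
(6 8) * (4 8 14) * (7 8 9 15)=(4 9 15 7 8 6 14)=[0, 1, 2, 3, 9, 5, 14, 8, 6, 15, 10, 11, 12, 13, 4, 7]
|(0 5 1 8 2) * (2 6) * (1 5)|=5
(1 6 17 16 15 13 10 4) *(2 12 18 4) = (1 6 17 16 15 13 10 2 12 18 4) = [0, 6, 12, 3, 1, 5, 17, 7, 8, 9, 2, 11, 18, 10, 14, 13, 15, 16, 4]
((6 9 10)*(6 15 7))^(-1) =((6 9 10 15 7))^(-1) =(6 7 15 10 9)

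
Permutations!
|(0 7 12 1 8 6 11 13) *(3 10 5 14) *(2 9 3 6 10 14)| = 14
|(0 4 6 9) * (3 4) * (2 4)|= 6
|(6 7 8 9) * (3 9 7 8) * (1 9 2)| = |(1 9 6 8 7 3 2)| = 7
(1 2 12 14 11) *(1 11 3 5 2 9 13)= (1 9 13)(2 12 14 3 5)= [0, 9, 12, 5, 4, 2, 6, 7, 8, 13, 10, 11, 14, 1, 3]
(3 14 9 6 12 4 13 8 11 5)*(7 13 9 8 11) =[0, 1, 2, 14, 9, 3, 12, 13, 7, 6, 10, 5, 4, 11, 8] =(3 14 8 7 13 11 5)(4 9 6 12)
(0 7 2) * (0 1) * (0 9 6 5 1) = [7, 9, 0, 3, 4, 1, 5, 2, 8, 6] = (0 7 2)(1 9 6 5)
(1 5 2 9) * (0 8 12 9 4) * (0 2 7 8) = (1 5 7 8 12 9)(2 4) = [0, 5, 4, 3, 2, 7, 6, 8, 12, 1, 10, 11, 9]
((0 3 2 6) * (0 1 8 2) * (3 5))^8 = (8)(0 3 5)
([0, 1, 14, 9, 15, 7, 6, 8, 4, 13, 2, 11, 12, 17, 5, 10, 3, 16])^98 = (2 5 8 15)(3 17 9 16 13)(4 10 14 7)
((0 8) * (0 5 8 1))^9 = ((0 1)(5 8))^9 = (0 1)(5 8)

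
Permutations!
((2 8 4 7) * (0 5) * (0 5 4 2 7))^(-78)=((0 4)(2 8))^(-78)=(8)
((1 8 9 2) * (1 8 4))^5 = ((1 4)(2 8 9))^5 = (1 4)(2 9 8)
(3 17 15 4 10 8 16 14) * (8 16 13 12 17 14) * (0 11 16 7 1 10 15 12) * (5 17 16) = (0 11 5 17 12 16 8 13)(1 10 7)(3 14)(4 15) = [11, 10, 2, 14, 15, 17, 6, 1, 13, 9, 7, 5, 16, 0, 3, 4, 8, 12]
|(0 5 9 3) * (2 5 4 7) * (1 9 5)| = |(0 4 7 2 1 9 3)| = 7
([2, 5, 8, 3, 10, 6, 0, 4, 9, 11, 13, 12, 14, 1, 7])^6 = [14, 9, 7, 3, 0, 11, 12, 6, 4, 10, 2, 13, 1, 8, 5]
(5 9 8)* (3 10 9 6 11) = (3 10 9 8 5 6 11) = [0, 1, 2, 10, 4, 6, 11, 7, 5, 8, 9, 3]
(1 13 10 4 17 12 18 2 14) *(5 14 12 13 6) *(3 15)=(1 6 5 14)(2 12 18)(3 15)(4 17 13 10)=[0, 6, 12, 15, 17, 14, 5, 7, 8, 9, 4, 11, 18, 10, 1, 3, 16, 13, 2]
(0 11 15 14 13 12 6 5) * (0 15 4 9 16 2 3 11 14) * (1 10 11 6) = (0 14 13 12 1 10 11 4 9 16 2 3 6 5 15) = [14, 10, 3, 6, 9, 15, 5, 7, 8, 16, 11, 4, 1, 12, 13, 0, 2]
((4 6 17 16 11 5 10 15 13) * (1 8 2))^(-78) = ((1 8 2)(4 6 17 16 11 5 10 15 13))^(-78) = (4 16 10)(5 13 17)(6 11 15)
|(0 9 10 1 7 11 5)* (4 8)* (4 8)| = |(0 9 10 1 7 11 5)| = 7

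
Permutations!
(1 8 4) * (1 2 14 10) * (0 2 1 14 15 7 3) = (0 2 15 7 3)(1 8 4)(10 14) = [2, 8, 15, 0, 1, 5, 6, 3, 4, 9, 14, 11, 12, 13, 10, 7]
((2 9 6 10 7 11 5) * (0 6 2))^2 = ((0 6 10 7 11 5)(2 9))^2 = (0 10 11)(5 6 7)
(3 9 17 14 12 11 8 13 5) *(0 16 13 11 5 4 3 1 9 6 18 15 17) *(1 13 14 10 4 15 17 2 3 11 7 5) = [16, 9, 3, 6, 11, 13, 18, 5, 7, 0, 4, 8, 1, 15, 12, 2, 14, 10, 17] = (0 16 14 12 1 9)(2 3 6 18 17 10 4 11 8 7 5 13 15)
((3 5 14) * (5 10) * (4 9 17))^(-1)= ((3 10 5 14)(4 9 17))^(-1)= (3 14 5 10)(4 17 9)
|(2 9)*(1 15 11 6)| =4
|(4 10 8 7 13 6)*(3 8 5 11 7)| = |(3 8)(4 10 5 11 7 13 6)| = 14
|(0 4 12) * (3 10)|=6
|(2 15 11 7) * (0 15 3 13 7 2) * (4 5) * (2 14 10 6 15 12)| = |(0 12 2 3 13 7)(4 5)(6 15 11 14 10)| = 30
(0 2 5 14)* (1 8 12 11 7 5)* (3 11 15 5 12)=(0 2 1 8 3 11 7 12 15 5 14)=[2, 8, 1, 11, 4, 14, 6, 12, 3, 9, 10, 7, 15, 13, 0, 5]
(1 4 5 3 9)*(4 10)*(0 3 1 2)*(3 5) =(0 5 1 10 4 3 9 2) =[5, 10, 0, 9, 3, 1, 6, 7, 8, 2, 4]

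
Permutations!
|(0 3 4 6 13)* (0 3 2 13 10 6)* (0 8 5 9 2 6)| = 21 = |(0 6 10)(2 13 3 4 8 5 9)|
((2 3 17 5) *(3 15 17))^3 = (2 5 17 15)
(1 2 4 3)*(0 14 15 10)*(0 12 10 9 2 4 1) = [14, 4, 1, 0, 3, 5, 6, 7, 8, 2, 12, 11, 10, 13, 15, 9] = (0 14 15 9 2 1 4 3)(10 12)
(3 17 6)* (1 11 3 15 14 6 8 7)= [0, 11, 2, 17, 4, 5, 15, 1, 7, 9, 10, 3, 12, 13, 6, 14, 16, 8]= (1 11 3 17 8 7)(6 15 14)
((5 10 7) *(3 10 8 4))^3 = (3 5)(4 7)(8 10)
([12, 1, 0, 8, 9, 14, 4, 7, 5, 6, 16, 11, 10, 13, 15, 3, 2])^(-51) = [2, 1, 16, 15, 4, 8, 6, 7, 3, 9, 12, 11, 0, 13, 5, 14, 10]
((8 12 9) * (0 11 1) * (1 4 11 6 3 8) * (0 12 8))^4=(0 6 3)(1 12 9)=((0 6 3)(1 12 9)(4 11))^4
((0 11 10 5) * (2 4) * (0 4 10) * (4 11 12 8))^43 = (0 4 5 12 2 11 8 10)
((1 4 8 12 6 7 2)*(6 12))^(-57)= ((12)(1 4 8 6 7 2))^(-57)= (12)(1 6)(2 8)(4 7)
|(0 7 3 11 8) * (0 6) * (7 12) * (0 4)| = 8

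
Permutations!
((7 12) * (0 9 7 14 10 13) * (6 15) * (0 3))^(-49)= ((0 9 7 12 14 10 13 3)(6 15))^(-49)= (0 3 13 10 14 12 7 9)(6 15)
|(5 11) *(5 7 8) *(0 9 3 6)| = |(0 9 3 6)(5 11 7 8)| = 4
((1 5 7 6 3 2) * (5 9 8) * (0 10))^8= (10)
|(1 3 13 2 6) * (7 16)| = 10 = |(1 3 13 2 6)(7 16)|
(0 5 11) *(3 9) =[5, 1, 2, 9, 4, 11, 6, 7, 8, 3, 10, 0] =(0 5 11)(3 9)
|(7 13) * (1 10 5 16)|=4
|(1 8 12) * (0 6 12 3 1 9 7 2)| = 6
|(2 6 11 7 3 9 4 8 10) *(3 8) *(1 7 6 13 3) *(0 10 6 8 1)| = |(0 10 2 13 3 9 4)(1 7)(6 11 8)| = 42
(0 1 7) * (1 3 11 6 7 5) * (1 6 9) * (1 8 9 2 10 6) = (0 3 11 2 10 6 7)(1 5)(8 9) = [3, 5, 10, 11, 4, 1, 7, 0, 9, 8, 6, 2]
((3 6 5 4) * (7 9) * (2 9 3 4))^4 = (2 6 7)(3 9 5)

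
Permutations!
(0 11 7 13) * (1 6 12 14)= (0 11 7 13)(1 6 12 14)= [11, 6, 2, 3, 4, 5, 12, 13, 8, 9, 10, 7, 14, 0, 1]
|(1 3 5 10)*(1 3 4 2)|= 3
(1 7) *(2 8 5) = (1 7)(2 8 5) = [0, 7, 8, 3, 4, 2, 6, 1, 5]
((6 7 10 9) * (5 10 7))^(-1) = (5 6 9 10)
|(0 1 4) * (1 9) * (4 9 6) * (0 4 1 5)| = 5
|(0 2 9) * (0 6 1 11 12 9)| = 10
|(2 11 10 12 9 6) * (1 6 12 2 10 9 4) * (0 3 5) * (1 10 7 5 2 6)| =11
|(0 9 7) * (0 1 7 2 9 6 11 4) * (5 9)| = |(0 6 11 4)(1 7)(2 5 9)| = 12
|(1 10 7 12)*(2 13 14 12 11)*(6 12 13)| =14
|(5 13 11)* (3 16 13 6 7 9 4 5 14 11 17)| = |(3 16 13 17)(4 5 6 7 9)(11 14)| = 20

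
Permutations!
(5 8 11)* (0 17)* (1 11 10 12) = (0 17)(1 11 5 8 10 12) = [17, 11, 2, 3, 4, 8, 6, 7, 10, 9, 12, 5, 1, 13, 14, 15, 16, 0]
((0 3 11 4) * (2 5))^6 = ((0 3 11 4)(2 5))^6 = (0 11)(3 4)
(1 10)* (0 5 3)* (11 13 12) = (0 5 3)(1 10)(11 13 12) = [5, 10, 2, 0, 4, 3, 6, 7, 8, 9, 1, 13, 11, 12]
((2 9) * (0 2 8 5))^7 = (0 9 5 2 8)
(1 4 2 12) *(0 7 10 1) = (0 7 10 1 4 2 12) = [7, 4, 12, 3, 2, 5, 6, 10, 8, 9, 1, 11, 0]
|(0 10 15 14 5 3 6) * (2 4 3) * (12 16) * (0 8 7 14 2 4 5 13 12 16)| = 13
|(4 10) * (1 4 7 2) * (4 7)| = 6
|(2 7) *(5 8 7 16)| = |(2 16 5 8 7)| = 5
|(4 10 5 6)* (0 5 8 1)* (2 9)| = 14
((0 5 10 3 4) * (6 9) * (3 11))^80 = (0 10 3)(4 5 11)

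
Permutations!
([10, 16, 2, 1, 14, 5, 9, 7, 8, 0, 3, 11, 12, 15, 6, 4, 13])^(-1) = (0 9 6 14 4 15 13 16 1 3 10)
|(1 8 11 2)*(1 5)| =5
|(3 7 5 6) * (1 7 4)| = 6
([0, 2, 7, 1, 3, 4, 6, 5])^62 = (1 7 4)(2 5 3)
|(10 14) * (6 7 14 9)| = 5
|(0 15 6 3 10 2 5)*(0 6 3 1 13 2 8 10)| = |(0 15 3)(1 13 2 5 6)(8 10)| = 30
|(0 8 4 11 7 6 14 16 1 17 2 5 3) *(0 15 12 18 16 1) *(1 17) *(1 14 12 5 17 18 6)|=18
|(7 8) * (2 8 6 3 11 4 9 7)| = |(2 8)(3 11 4 9 7 6)| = 6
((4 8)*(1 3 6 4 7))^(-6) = ((1 3 6 4 8 7))^(-6) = (8)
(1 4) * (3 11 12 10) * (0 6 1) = [6, 4, 2, 11, 0, 5, 1, 7, 8, 9, 3, 12, 10] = (0 6 1 4)(3 11 12 10)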